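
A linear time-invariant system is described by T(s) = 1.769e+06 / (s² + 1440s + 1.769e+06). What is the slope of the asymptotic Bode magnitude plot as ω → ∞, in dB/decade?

With 0 zeros and 2 poles, the high-frequency asymptotic slope is 20 × (0 − 2) = -40 dB/decade.

-40 dB/decade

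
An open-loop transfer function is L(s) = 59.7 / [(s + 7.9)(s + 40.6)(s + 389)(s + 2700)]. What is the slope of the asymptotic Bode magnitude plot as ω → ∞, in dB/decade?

-80 dB/decade

With 0 zeros and 4 poles, the high-frequency asymptotic slope is 20 × (0 − 4) = -80 dB/decade.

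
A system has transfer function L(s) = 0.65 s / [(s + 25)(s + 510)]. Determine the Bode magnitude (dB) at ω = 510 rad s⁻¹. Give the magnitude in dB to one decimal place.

-60.9 dB

|j510| = 510
|j510 + 25| = √(510² + 25²) = 510.6
|j510 + 510| = √(510² + 510²) = 721.2
|L(j510)| = 0.65 × 510 / (510.6 × 721.2) = 0.00090013
20 log₁₀(0.00090013) = -60.91 dB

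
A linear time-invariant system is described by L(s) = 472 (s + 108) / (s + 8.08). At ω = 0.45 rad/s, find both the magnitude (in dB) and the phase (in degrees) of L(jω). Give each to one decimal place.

|L| = 76.0 dB, ∠L = -2.9°

|j0.45 + 108| = √(0.45² + 108²) = 108
|j0.45 + 8.08| = √(0.45² + 8.08²) = 8.093
|L(j0.45)| = 472 × 108 / 8.093 = 6299.2
20 log₁₀(6299.2) = 75.99 dB
∠(j0.45 + 108) = arctan(0.45/108) = 0.24°
∠(j0.45 + 8.08) = arctan(0.45/8.08) = 3.19°
∠L(j0.45) = 0.24° − 3.19° = -2.95°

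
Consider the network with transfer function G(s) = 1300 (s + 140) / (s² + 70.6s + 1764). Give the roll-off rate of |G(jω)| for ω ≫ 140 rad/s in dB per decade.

-20 dB/decade

With 1 zero and 2 poles, the high-frequency asymptotic slope is 20 × (1 − 2) = -20 dB/decade.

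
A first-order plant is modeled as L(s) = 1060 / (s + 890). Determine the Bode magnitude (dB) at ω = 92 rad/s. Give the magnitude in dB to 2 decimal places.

|j92 + 890| = √(92² + 890²) = 894.7
|L(j92)| = 1060 / 894.7 = 1.1847
20 log₁₀(1.1847) = 1.472 dB

1.47 dB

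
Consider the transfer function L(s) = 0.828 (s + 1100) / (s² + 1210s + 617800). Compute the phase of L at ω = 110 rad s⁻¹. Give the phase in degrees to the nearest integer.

∠(j110 + 1100) = arctan(110/1100) = 5.71°
∠[(j110)² + 1210(j110) + 617800] = ∠[6.057e+05 + j1.331e+05] = 12.39°
∠L(j110) = 5.71° − 12.39° = -6.68°

-7 deg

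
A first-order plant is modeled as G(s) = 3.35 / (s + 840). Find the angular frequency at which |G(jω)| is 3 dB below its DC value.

For a single-pole low-pass, the −3 dB point is at the pole: ω = 840 rad/sec.

840 rad/sec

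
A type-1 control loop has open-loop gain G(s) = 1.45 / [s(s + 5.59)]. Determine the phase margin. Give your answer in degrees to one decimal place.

87.3°

Gain crossover: |G(jω)| = 1 at ω ≈ 0.259 rad s⁻¹.
∠G(j0.259) = −90° − arctan(0.259/5.59) ≈ -92.65°
PM = 180° + (-92.65°) = 87.35°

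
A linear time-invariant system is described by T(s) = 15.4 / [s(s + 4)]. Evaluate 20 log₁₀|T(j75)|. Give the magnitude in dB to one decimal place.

-51.3 dB

|j75 + 4| = √(75² + 4²) = 75.11
|j75| = 75
|T(j75)| = 15.4 / (75.11 × 75) = 0.0027339
20 log₁₀(0.0027339) = -51.26 dB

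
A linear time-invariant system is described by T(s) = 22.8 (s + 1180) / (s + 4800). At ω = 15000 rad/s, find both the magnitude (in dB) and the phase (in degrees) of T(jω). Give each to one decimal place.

|T| = 26.8 dB, ∠T = 13.2°

|j15000 + 1180| = √(15000² + 1180²) = 1.505e+04
|j15000 + 4800| = √(15000² + 4800²) = 1.575e+04
|T(j15000)| = 22.8 × 1.505e+04 / 1.575e+04 = 21.782
20 log₁₀(21.782) = 26.76 dB
∠(j15000 + 1180) = arctan(15000/1180) = 85.50°
∠(j15000 + 4800) = arctan(15000/4800) = 72.26°
∠T(j15000) = 85.50° − 72.26° = 13.25°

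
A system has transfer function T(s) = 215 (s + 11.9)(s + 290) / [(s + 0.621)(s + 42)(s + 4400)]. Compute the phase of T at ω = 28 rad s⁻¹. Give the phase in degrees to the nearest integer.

∠(j28 + 11.9) = arctan(28/11.9) = 66.97°
∠(j28 + 290) = arctan(28/290) = 5.51°
∠(j28 + 0.621) = arctan(28/0.621) = 88.73°
∠(j28 + 42) = arctan(28/42) = 33.69°
∠(j28 + 4400) = arctan(28/4400) = 0.36°
∠T(j28) = 66.97° + 5.51° − (88.73° + 33.69° + 0.36°) = -50.29°

-50°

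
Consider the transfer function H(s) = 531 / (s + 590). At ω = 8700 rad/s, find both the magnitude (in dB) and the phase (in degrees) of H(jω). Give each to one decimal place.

|j8700 + 590| = √(8700² + 590²) = 8720
|H(j8700)| = 531 / 8720 = 0.060895
20 log₁₀(0.060895) = -24.31 dB
∠(j8700 + 590) = arctan(8700/590) = 86.12°
∠H(j8700) = −86.12° = -86.12°

|H| = -24.3 dB, ∠H = -86.1 deg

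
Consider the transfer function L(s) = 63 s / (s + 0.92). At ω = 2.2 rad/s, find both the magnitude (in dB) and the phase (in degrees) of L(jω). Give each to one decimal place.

|L| = 35.3 dB, ∠L = 22.7°

|j2.2| = 2.2
|j2.2 + 0.92| = √(2.2² + 0.92²) = 2.385
|L(j2.2)| = 63 × 2.2 / 2.385 = 58.123
20 log₁₀(58.123) = 35.29 dB
∠(j2.2) = 90.00°
∠(j2.2 + 0.92) = arctan(2.2/0.92) = 67.31°
∠L(j2.2) = 90.00° − 67.31° = 22.69°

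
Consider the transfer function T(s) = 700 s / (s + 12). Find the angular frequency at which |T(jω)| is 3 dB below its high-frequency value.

For a single-pole high-pass, the −3 dB point is at the pole: ω = 12 rad s⁻¹.

12 rad s⁻¹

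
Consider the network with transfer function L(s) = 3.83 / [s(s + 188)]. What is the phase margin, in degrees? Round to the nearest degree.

90°

Gain crossover: |L(jω)| = 1 at ω ≈ 0.0204 rad/sec.
∠L(j0.0204) = −90° − arctan(0.0204/188) ≈ -90.01°
PM = 180° + (-90.01°) = 89.99°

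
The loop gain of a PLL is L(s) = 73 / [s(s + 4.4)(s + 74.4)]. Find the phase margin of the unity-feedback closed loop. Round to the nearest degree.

87 deg

Gain crossover: |L(jω)| = 1 at ω ≈ 0.223 rad/s.
∠L(j0.223) = −90° − arctan(0.223/4.4) − arctan(0.223/74.4) ≈ -93.07°
PM = 180° + (-93.07°) = 86.93°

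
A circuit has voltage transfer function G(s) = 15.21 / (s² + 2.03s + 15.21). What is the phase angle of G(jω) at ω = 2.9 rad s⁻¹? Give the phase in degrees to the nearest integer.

-41°

∠[(j2.9)² + 2.03(j2.9) + 15.21] = ∠[6.8 + j5.887] = 40.88°
∠G(j2.9) = −40.88° = -40.88°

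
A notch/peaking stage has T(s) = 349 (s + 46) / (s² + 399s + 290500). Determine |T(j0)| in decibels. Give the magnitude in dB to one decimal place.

-25.2 dB

T(0) = 349 × 46 / 290500 = 0.055263
20 log₁₀(0.055263) = -25.15 dB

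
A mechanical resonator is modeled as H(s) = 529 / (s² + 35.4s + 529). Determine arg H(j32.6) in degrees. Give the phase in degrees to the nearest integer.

∠[(j32.6)² + 35.4(j32.6) + 529] = ∠[-533.76 + j1154] = 114.82°
∠H(j32.6) = −114.82° = -114.82°

-115 deg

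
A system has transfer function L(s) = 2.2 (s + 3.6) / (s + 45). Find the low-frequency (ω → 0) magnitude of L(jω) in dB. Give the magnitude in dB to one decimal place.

L(0) = 2.2 × 3.6 / 45 = 0.176
20 log₁₀(0.176) = -15.09 dB

-15.1 dB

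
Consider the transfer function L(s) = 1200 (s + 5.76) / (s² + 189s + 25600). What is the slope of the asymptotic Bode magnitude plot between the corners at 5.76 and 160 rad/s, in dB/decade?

20 dB/decade

In this band the factors already past their corner are: zero at 5.76; net slope = 20 dB/decade.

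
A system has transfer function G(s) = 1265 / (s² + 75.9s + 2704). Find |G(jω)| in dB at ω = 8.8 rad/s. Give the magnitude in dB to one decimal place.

-6.6 dB

|(j8.8)² + 75.9(j8.8) + 2704| = |2626.6 + j667.92| = 2710
|G(j8.8)| = 1265 / 2710 = 0.46676
20 log₁₀(0.46676) = -6.62 dB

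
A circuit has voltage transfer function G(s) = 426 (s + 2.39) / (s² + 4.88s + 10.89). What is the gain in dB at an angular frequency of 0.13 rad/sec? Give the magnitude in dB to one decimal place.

|j0.13 + 2.39| = √(0.13² + 2.39²) = 2.394
|(j0.13)² + 4.88(j0.13) + 10.89| = |10.873 + j0.6344| = 10.89
|G(j0.13)| = 426 × 2.394 / 10.89 = 93.618
20 log₁₀(93.618) = 39.43 dB

39.4 dB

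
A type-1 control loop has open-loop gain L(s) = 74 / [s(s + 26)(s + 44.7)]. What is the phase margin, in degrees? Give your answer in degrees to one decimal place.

Gain crossover: |L(jω)| = 1 at ω ≈ 0.0637 rad s⁻¹.
∠L(j0.0637) = −90° − arctan(0.0637/26) − arctan(0.0637/44.7) ≈ -90.22°
PM = 180° + (-90.22°) = 89.78°

89.8°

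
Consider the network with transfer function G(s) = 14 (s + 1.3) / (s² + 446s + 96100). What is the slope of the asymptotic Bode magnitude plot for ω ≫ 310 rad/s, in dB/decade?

With 1 zero and 2 poles, the high-frequency asymptotic slope is 20 × (1 − 2) = -20 dB/decade.

-20 dB/decade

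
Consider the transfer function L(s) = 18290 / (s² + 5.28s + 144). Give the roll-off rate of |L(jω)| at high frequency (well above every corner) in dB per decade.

With 0 zeros and 2 poles, the high-frequency asymptotic slope is 20 × (0 − 2) = -40 dB/decade.

-40 dB/decade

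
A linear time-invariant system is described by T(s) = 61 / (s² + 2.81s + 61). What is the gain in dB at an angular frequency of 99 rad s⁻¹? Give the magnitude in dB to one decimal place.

|(j99)² + 2.81(j99) + 61| = |-9740 + j278.19| = 9744
|T(j99)| = 61 / 9744 = 0.0062603
20 log₁₀(0.0062603) = -44.07 dB

-44.1 dB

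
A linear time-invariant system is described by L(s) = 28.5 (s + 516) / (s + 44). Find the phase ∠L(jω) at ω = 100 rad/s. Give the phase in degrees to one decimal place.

-55.3°

∠(j100 + 516) = arctan(100/516) = 10.97°
∠(j100 + 44) = arctan(100/44) = 66.25°
∠L(j100) = 10.97° − 66.25° = -55.28°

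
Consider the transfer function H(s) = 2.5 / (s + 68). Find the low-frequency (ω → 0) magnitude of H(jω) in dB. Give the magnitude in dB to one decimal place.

-28.7 dB

H(0) = 2.5 / 68 = 0.036765
20 log₁₀(0.036765) = -28.69 dB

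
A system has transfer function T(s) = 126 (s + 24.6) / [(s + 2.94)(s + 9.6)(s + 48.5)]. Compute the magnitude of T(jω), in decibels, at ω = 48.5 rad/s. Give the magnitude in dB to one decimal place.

|j48.5 + 24.6| = √(48.5² + 24.6²) = 54.38
|j48.5 + 2.94| = √(48.5² + 2.94²) = 48.59
|j48.5 + 9.6| = √(48.5² + 9.6²) = 49.44
|j48.5 + 48.5| = √(48.5² + 48.5²) = 68.59
|T(j48.5)| = 126 × 54.38 / (48.59 × 49.44 × 68.59) = 0.041586
20 log₁₀(0.041586) = -27.62 dB

-27.6 dB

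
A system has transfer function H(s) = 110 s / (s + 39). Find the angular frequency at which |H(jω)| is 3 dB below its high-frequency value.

For a single-pole high-pass, the −3 dB point is at the pole: ω = 39 rad s⁻¹.

39 rad s⁻¹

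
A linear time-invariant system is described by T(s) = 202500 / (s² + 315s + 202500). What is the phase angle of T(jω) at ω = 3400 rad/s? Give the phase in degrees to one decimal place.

-174.6°

∠[(j3400)² + 315(j3400) + 202500] = ∠[-1.1358e+07 + j1.071e+06] = 174.61°
∠T(j3400) = −174.61° = -174.61°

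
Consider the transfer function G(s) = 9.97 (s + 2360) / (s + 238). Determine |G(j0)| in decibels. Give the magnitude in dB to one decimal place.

G(0) = 9.97 × 2360 / 238 = 98.862
20 log₁₀(98.862) = 39.90 dB

39.9 dB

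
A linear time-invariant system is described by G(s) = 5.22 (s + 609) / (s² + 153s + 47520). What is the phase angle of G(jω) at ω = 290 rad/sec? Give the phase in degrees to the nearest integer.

-104°

∠(j290 + 609) = arctan(290/609) = 25.46°
∠[(j290)² + 153(j290) + 47520] = ∠[-36580 + j44370] = 129.50°
∠G(j290) = 25.46° − 129.50° = -104.04°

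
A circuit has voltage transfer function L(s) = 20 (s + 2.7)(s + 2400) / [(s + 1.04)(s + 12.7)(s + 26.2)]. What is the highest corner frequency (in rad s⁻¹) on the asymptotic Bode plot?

Break frequencies occur at each pole and zero magnitude: 1.04 rad s⁻¹, 2.7 rad s⁻¹, 12.7 rad s⁻¹, 26.2 rad s⁻¹, 2400 rad s⁻¹.
The highest is 2400 rad s⁻¹.

2400 rad s⁻¹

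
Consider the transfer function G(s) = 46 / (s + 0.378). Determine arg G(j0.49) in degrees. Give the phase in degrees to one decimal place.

∠(j0.49 + 0.378) = arctan(0.49/0.378) = 52.35°
∠G(j0.49) = −52.35° = -52.35°

-52.4°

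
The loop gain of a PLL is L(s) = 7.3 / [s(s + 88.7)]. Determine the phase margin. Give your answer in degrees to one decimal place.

89.9 deg

Gain crossover: |L(jω)| = 1 at ω ≈ 0.0823 rad/s.
∠L(j0.0823) = −90° − arctan(0.0823/88.7) ≈ -90.05°
PM = 180° + (-90.05°) = 89.95°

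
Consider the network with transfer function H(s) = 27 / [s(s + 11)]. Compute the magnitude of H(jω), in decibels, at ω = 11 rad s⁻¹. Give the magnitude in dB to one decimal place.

-16.0 dB

|j11 + 11| = √(11² + 11²) = 15.56
|j11| = 11
|H(j11)| = 27 / (15.56 × 11) = 0.15778
20 log₁₀(0.15778) = -16.04 dB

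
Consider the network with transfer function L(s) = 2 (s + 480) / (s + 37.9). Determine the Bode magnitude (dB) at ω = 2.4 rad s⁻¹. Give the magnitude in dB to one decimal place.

|j2.4 + 480| = √(2.4² + 480²) = 480
|j2.4 + 37.9| = √(2.4² + 37.9²) = 37.98
|L(j2.4)| = 2 × 480 / 37.98 = 25.279
20 log₁₀(25.279) = 28.06 dB

28.1 dB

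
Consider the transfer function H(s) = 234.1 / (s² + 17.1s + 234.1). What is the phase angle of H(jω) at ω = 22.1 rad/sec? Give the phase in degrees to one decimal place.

-123.9°

∠[(j22.1)² + 17.1(j22.1) + 234.1] = ∠[-254.31 + j377.91] = 123.94°
∠H(j22.1) = −123.94° = -123.94°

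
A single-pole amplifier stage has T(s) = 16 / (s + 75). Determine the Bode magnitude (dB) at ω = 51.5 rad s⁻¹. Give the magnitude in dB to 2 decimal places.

|j51.5 + 75| = √(51.5² + 75²) = 90.98
|T(j51.5)| = 16 / 90.98 = 0.17586
20 log₁₀(0.17586) = -15.096 dB

-15.10 dB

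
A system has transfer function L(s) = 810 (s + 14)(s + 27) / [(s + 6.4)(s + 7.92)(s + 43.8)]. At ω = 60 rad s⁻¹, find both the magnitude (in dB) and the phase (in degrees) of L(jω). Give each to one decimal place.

|L| = 21.7 dB, ∠L = -77.6°

|j60 + 14| = √(60² + 14²) = 61.61
|j60 + 27| = √(60² + 27²) = 65.8
|j60 + 6.4| = √(60² + 6.4²) = 60.34
|j60 + 7.92| = √(60² + 7.92²) = 60.52
|j60 + 43.8| = √(60² + 43.8²) = 74.29
|L(j60)| = 810 × 61.61 × 65.8 / (60.34 × 60.52 × 74.29) = 12.104
20 log₁₀(12.104) = 21.66 dB
∠(j60 + 14) = arctan(60/14) = 76.87°
∠(j60 + 27) = arctan(60/27) = 65.77°
∠(j60 + 6.4) = arctan(60/6.4) = 83.91°
∠(j60 + 7.92) = arctan(60/7.92) = 82.48°
∠(j60 + 43.8) = arctan(60/43.8) = 53.87°
∠L(j60) = 76.87° + 65.77° − (83.91° + 82.48° + 53.87°) = -77.62°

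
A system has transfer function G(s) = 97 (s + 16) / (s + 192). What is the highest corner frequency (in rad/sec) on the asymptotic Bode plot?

192 rad/sec

Break frequencies occur at each pole and zero magnitude: 16 rad/sec, 192 rad/sec.
The highest is 192 rad/sec.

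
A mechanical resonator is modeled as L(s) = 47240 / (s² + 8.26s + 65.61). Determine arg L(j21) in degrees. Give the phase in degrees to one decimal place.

-155.2 deg

∠[(j21)² + 8.26(j21) + 65.61] = ∠[-375.39 + j173.46] = 155.20°
∠L(j21) = −155.20° = -155.20°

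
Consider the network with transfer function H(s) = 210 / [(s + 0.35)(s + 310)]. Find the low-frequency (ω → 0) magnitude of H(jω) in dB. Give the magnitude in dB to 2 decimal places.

5.74 dB

H(0) = 210 / (0.35 × 310) = 1.9355
20 log₁₀(1.9355) = 5.736 dB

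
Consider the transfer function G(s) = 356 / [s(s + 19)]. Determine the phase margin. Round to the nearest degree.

52°

Gain crossover: |G(jω)| = 1 at ω ≈ 14.8 rad/sec.
∠G(j14.8) = −90° − arctan(14.8/19) ≈ -127.89°
PM = 180° + (-127.89°) = 52.11°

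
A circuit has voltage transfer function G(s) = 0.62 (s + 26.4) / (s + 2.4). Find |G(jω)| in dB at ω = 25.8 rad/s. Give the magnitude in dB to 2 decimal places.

-1.08 dB

|j25.8 + 26.4| = √(25.8² + 26.4²) = 36.91
|j25.8 + 2.4| = √(25.8² + 2.4²) = 25.91
|G(j25.8)| = 0.62 × 36.91 / 25.91 = 0.88325
20 log₁₀(0.88325) = -1.078 dB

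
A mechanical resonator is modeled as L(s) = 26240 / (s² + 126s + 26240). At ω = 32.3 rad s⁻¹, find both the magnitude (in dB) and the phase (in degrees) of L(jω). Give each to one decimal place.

|(j32.3)² + 126(j32.3) + 26240| = |25197 + j4069.8| = 2.552e+04
|L(j32.3)| = 26240 / 2.552e+04 = 1.0281
20 log₁₀(1.0281) = 0.24 dB
∠[(j32.3)² + 126(j32.3) + 26240] = ∠[25197 + j4069.8] = 9.18°
∠L(j32.3) = −9.18° = -9.18°

|L| = 0.2 dB, ∠L = -9.2 deg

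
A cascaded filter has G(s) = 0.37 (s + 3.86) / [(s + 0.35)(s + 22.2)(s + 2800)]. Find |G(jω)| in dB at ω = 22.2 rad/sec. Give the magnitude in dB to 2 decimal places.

|j22.2 + 3.86| = √(22.2² + 3.86²) = 22.53
|j22.2 + 0.35| = √(22.2² + 0.35²) = 22.2
|j22.2 + 22.2| = √(22.2² + 22.2²) = 31.4
|j22.2 + 2800| = √(22.2² + 2800²) = 2800
|G(j22.2)| = 0.37 × 22.53 / (22.2 × 31.4 × 2800) = 4.2715e-06
20 log₁₀(4.2715e-06) = -107.388 dB

-107.39 dB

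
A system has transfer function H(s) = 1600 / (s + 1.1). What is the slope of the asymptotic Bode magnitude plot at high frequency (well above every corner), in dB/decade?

With 0 zeros and 1 pole, the high-frequency asymptotic slope is 20 × (0 − 1) = -20 dB/decade.

-20 dB/decade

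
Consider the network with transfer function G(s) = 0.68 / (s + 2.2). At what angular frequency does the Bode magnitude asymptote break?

2.2 rad/s

The single real pole at s = −2.2 gives a corner at ω = 2.2 rad/s.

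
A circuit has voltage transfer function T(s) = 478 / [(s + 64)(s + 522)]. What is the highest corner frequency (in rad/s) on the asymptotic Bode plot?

522 rad/s

Break frequencies occur at each pole and zero magnitude: 64 rad/s, 522 rad/s.
The highest is 522 rad/s.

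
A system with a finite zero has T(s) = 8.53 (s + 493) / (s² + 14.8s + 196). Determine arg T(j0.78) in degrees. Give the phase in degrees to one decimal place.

∠(j0.78 + 493) = arctan(0.78/493) = 0.09°
∠[(j0.78)² + 14.8(j0.78) + 196] = ∠[195.39 + j11.544] = 3.38°
∠T(j0.78) = 0.09° − 3.38° = -3.29°

-3.3°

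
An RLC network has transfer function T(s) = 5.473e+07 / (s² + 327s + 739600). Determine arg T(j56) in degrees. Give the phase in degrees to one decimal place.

∠[(j56)² + 327(j56) + 739600] = ∠[7.3646e+05 + j18312] = 1.42°
∠T(j56) = −1.42° = -1.42°

-1.4°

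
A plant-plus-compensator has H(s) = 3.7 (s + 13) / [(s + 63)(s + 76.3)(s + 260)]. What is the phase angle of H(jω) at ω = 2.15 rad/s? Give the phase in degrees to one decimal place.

5.3°

∠(j2.15 + 13) = arctan(2.15/13) = 9.39°
∠(j2.15 + 63) = arctan(2.15/63) = 1.95°
∠(j2.15 + 76.3) = arctan(2.15/76.3) = 1.61°
∠(j2.15 + 260) = arctan(2.15/260) = 0.47°
∠H(j2.15) = 9.39° − (1.95° + 1.61° + 0.47°) = 5.35°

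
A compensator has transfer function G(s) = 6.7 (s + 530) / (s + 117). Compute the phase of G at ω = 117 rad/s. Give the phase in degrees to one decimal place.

-32.6 deg

∠(j117 + 530) = arctan(117/530) = 12.45°
∠(j117 + 117) = arctan(117/117) = 45.00°
∠G(j117) = 12.45° − 45.00° = -32.55°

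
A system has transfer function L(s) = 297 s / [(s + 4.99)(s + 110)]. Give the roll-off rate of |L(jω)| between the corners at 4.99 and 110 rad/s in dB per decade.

In this band the factors already past their corner are: 1 differentiator zero, pole at 4.99; net slope = 0 dB/decade.

0 dB/decade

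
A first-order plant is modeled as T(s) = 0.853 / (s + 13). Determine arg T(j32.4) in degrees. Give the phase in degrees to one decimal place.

-68.1°

∠(j32.4 + 13) = arctan(32.4/13) = 68.14°
∠T(j32.4) = −68.14° = -68.14°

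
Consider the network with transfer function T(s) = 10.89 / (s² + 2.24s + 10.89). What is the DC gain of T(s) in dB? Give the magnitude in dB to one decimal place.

0.0 dB

T(0) = 10.89 / 10.89 = 1
20 log₁₀(1) = 0.00 dB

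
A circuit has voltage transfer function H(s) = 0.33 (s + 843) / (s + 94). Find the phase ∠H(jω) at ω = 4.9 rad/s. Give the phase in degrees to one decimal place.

-2.7 deg

∠(j4.9 + 843) = arctan(4.9/843) = 0.33°
∠(j4.9 + 94) = arctan(4.9/94) = 2.98°
∠H(j4.9) = 0.33° − 2.98° = -2.65°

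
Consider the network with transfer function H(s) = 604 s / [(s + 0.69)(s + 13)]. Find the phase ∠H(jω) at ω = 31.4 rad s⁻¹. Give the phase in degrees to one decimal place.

∠(j31.4) = 90.00°
∠(j31.4 + 0.69) = arctan(31.4/0.69) = 88.74°
∠(j31.4 + 13) = arctan(31.4/13) = 67.51°
∠H(j31.4) = 90.00° − (88.74° + 67.51°) = -66.25°

-66.3 deg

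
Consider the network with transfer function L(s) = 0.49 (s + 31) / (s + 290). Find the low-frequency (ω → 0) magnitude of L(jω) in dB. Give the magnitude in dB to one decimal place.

L(0) = 0.49 × 31 / 290 = 0.052379
20 log₁₀(0.052379) = -25.62 dB

-25.6 dB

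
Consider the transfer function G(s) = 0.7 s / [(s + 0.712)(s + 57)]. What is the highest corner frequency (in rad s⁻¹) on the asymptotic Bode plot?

57 rad s⁻¹

Break frequencies occur at each pole and zero magnitude: 0.712 rad s⁻¹, 57 rad s⁻¹.
The highest is 57 rad s⁻¹.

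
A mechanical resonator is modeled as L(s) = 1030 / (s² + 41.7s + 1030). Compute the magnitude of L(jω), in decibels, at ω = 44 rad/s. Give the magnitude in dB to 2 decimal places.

-5.96 dB

|(j44)² + 41.7(j44) + 1030| = |-906 + j1834.8| = 2046
|L(j44)| = 1030 / 2046 = 0.50335
20 log₁₀(0.50335) = -5.963 dB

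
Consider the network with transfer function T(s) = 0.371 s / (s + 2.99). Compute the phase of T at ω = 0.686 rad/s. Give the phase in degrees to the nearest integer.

∠(j0.686) = 90.00°
∠(j0.686 + 2.99) = arctan(0.686/2.99) = 12.92°
∠T(j0.686) = 90.00° − 12.92° = 77.08°

77 deg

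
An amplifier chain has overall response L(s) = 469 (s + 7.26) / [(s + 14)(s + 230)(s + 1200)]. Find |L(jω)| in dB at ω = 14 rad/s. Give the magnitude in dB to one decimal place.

|j14 + 7.26| = √(14² + 7.26²) = 15.77
|j14 + 14| = √(14² + 14²) = 19.8
|j14 + 230| = √(14² + 230²) = 230.4
|j14 + 1200| = √(14² + 1200²) = 1200
|L(j14)| = 469 × 15.77 / (19.8 × 230.4 × 1200) = 0.0013509
20 log₁₀(0.0013509) = -57.39 dB

-57.4 dB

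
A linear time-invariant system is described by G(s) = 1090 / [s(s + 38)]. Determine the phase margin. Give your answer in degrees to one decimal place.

Gain crossover: |G(jω)| = 1 at ω ≈ 24.2 rad s⁻¹.
∠G(j24.2) = −90° − arctan(24.2/38) ≈ -122.49°
PM = 180° + (-122.49°) = 57.51°

57.5 deg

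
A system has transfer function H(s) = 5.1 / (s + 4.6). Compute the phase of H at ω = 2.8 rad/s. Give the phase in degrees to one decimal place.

∠(j2.8 + 4.6) = arctan(2.8/4.6) = 31.33°
∠H(j2.8) = −31.33° = -31.33°

-31.3°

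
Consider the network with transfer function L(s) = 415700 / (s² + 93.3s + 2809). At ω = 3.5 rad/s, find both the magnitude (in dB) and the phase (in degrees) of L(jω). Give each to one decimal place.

|(j3.5)² + 93.3(j3.5) + 2809| = |2796.8 + j326.55| = 2816
|L(j3.5)| = 415700 / 2816 = 147.63
20 log₁₀(147.63) = 43.38 dB
∠[(j3.5)² + 93.3(j3.5) + 2809] = ∠[2796.8 + j326.55] = 6.66°
∠L(j3.5) = −6.66° = -6.66°

|L| = 43.4 dB, ∠L = -6.7°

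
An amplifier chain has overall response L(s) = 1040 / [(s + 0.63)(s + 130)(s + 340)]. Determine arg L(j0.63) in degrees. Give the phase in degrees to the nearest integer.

∠(j0.63 + 0.63) = arctan(0.63/0.63) = 45.00°
∠(j0.63 + 130) = arctan(0.63/130) = 0.28°
∠(j0.63 + 340) = arctan(0.63/340) = 0.11°
∠L(j0.63) = − (45.00° + 0.28° + 0.11°) = -45.38°

-45°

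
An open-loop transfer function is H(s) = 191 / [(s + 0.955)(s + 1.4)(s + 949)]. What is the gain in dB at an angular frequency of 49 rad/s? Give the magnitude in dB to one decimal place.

-81.5 dB

|j49 + 0.955| = √(49² + 0.955²) = 49.01
|j49 + 1.4| = √(49² + 1.4²) = 49.02
|j49 + 949| = √(49² + 949²) = 950.3
|H(j49)| = 191 / (49.01 × 49.02 × 950.3) = 8.3664e-05
20 log₁₀(8.3664e-05) = -81.55 dB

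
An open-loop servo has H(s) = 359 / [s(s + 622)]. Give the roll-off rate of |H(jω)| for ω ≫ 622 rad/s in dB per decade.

With 0 zeros and 2 poles, the high-frequency asymptotic slope is 20 × (0 − 2) = -40 dB/decade.

-40 dB/decade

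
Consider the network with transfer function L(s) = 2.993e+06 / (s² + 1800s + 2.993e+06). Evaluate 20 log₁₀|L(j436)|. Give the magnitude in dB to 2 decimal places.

0.24 dB

|(j436)² + 1800(j436) + 2.993e+06| = |2.8029e+06 + j7.848e+05| = 2.911e+06
|L(j436)| = 2.993e+06 / 2.911e+06 = 1.0283
20 log₁₀(1.0283) = 0.242 dB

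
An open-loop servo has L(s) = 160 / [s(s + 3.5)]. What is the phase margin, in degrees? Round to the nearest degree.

16°

Gain crossover: |L(jω)| = 1 at ω ≈ 12.4 rad/s.
∠L(j12.4) = −90° − arctan(12.4/3.5) ≈ -164.25°
PM = 180° + (-164.25°) = 15.75°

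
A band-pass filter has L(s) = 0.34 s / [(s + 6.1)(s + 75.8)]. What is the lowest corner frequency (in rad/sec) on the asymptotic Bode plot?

6.1 rad/sec

Break frequencies occur at each pole and zero magnitude: 6.1 rad/sec, 75.8 rad/sec.
The lowest is 6.1 rad/sec.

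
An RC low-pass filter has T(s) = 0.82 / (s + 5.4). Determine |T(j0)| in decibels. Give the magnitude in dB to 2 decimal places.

T(0) = 0.82 / 5.4 = 0.15185
20 log₁₀(0.15185) = -16.372 dB

-16.37 dB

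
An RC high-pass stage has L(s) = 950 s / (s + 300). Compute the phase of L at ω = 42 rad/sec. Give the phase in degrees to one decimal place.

82.0 deg

∠(j42) = 90.00°
∠(j42 + 300) = arctan(42/300) = 7.97°
∠L(j42) = 90.00° − 7.97° = 82.03°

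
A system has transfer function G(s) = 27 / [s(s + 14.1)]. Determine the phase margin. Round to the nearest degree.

82°

Gain crossover: |G(jω)| = 1 at ω ≈ 1.9 rad/sec.
∠G(j1.9) = −90° − arctan(1.9/14.1) ≈ -97.67°
PM = 180° + (-97.67°) = 82.33°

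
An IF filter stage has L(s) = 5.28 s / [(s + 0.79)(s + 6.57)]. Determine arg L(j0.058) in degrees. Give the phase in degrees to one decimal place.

∠(j0.058) = 90.00°
∠(j0.058 + 0.79) = arctan(0.058/0.79) = 4.20°
∠(j0.058 + 6.57) = arctan(0.058/6.57) = 0.51°
∠L(j0.058) = 90.00° − (4.20° + 0.51°) = 85.30°

85.3°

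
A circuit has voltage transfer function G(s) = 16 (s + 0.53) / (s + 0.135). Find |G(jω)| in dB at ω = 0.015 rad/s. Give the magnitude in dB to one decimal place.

|j0.015 + 0.53| = √(0.015² + 0.53²) = 0.5302
|j0.015 + 0.135| = √(0.015² + 0.135²) = 0.1358
|G(j0.015)| = 16 × 0.5302 / 0.1358 = 62.456
20 log₁₀(62.456) = 35.91 dB

35.9 dB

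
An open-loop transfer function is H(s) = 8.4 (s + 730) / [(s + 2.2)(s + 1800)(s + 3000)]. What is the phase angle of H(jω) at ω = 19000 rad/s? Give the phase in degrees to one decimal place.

-167.8°

∠(j19000 + 730) = arctan(19000/730) = 87.80°
∠(j19000 + 2.2) = arctan(19000/2.2) = 89.99°
∠(j19000 + 1800) = arctan(19000/1800) = 84.59°
∠(j19000 + 3000) = arctan(19000/3000) = 81.03°
∠H(j19000) = 87.80° − (89.99° + 84.59° + 81.03°) = -167.81°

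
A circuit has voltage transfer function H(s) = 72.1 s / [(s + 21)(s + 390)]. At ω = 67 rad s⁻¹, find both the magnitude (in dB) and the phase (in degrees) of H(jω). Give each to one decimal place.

|H| = -15.2 dB, ∠H = 7.7°

|j67| = 67
|j67 + 21| = √(67² + 21²) = 70.21
|j67 + 390| = √(67² + 390²) = 395.7
|H(j67)| = 72.1 × 67 / (70.21 × 395.7) = 0.17386
20 log₁₀(0.17386) = -15.20 dB
∠(j67) = 90.00°
∠(j67 + 21) = arctan(67/21) = 72.60°
∠(j67 + 390) = arctan(67/390) = 9.75°
∠H(j67) = 90.00° − (72.60° + 9.75°) = 7.65°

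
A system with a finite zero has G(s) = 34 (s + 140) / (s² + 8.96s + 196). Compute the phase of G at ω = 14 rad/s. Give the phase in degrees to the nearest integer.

∠(j14 + 140) = arctan(14/140) = 5.71°
∠[(j14)² + 8.96(j14) + 196] = ∠[0 + j125.44] = 90.00°
∠G(j14) = 5.71° − 90.00° = -84.29°

-84°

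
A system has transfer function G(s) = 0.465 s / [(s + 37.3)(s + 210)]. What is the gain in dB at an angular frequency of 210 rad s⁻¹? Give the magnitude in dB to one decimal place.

-56.2 dB

|j210| = 210
|j210 + 37.3| = √(210² + 37.3²) = 213.3
|j210 + 210| = √(210² + 210²) = 297
|G(j210)| = 0.465 × 210 / (213.3 × 297) = 0.0015416
20 log₁₀(0.0015416) = -56.24 dB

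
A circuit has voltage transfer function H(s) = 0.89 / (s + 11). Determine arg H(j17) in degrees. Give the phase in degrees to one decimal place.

∠(j17 + 11) = arctan(17/11) = 57.09°
∠H(j17) = −57.09° = -57.09°

-57.1°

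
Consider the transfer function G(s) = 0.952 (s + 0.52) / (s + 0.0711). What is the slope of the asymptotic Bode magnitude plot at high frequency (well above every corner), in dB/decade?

With 1 zero and 1 pole, the high-frequency asymptotic slope is 20 × (1 − 1) = 0 dB/decade.

0 dB/decade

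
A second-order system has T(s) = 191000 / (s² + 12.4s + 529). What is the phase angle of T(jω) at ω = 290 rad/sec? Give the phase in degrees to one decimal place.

∠[(j290)² + 12.4(j290) + 529] = ∠[-83571 + j3596] = 177.54°
∠T(j290) = −177.54° = -177.54°

-177.5 deg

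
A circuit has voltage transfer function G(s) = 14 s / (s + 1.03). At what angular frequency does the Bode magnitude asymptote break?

1.03 rad/sec

The single real pole at s = −1.03 gives a corner at ω = 1.03 rad/sec.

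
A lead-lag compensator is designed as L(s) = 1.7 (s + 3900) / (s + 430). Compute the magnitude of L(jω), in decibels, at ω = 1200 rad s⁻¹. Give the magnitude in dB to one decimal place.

|j1200 + 3900| = √(1200² + 3900²) = 4080
|j1200 + 430| = √(1200² + 430²) = 1275
|L(j1200)| = 1.7 × 4080 / 1275 = 5.4418
20 log₁₀(5.4418) = 14.71 dB

14.7 dB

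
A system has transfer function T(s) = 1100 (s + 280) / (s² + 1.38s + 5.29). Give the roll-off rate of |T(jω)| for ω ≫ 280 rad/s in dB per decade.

With 1 zero and 2 poles, the high-frequency asymptotic slope is 20 × (1 − 2) = -20 dB/decade.

-20 dB/decade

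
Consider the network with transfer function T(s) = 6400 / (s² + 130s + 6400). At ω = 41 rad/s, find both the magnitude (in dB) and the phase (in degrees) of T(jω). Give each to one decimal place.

|T| = -0.9 dB, ∠T = -48.5 deg

|(j41)² + 130(j41) + 6400| = |4719 + j5330| = 7119
|T(j41)| = 6400 / 7119 = 0.89902
20 log₁₀(0.89902) = -0.92 dB
∠[(j41)² + 130(j41) + 6400] = ∠[4719 + j5330] = 48.48°
∠T(j41) = −48.48° = -48.48°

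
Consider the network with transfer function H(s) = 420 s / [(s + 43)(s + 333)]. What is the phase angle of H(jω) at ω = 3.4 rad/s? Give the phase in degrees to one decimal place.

∠(j3.4) = 90.00°
∠(j3.4 + 43) = arctan(3.4/43) = 4.52°
∠(j3.4 + 333) = arctan(3.4/333) = 0.58°
∠H(j3.4) = 90.00° − (4.52° + 0.58°) = 84.89°

84.9 deg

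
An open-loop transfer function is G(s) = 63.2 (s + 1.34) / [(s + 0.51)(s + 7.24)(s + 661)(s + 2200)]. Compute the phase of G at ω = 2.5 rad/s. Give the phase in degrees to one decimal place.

∠(j2.5 + 1.34) = arctan(2.5/1.34) = 61.81°
∠(j2.5 + 0.51) = arctan(2.5/0.51) = 78.47°
∠(j2.5 + 7.24) = arctan(2.5/7.24) = 19.05°
∠(j2.5 + 661) = arctan(2.5/661) = 0.22°
∠(j2.5 + 2200) = arctan(2.5/2200) = 0.07°
∠G(j2.5) = 61.81° − (78.47° + 19.05° + 0.22° + 0.07°) = -35.99°

-36.0 deg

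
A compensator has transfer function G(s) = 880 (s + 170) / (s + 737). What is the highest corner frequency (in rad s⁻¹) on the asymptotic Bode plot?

737 rad s⁻¹

Break frequencies occur at each pole and zero magnitude: 170 rad s⁻¹, 737 rad s⁻¹.
The highest is 737 rad s⁻¹.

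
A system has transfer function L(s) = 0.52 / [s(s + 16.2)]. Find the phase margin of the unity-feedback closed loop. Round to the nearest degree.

90°

Gain crossover: |L(jω)| = 1 at ω ≈ 0.0321 rad/s.
∠L(j0.0321) = −90° − arctan(0.0321/16.2) ≈ -90.11°
PM = 180° + (-90.11°) = 89.89°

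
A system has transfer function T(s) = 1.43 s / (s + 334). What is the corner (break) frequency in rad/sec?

The single real pole at s = −334 gives a corner at ω = 334 rad/sec.

334 rad/sec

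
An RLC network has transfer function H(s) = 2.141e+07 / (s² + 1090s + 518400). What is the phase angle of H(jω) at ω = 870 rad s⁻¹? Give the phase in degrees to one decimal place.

∠[(j870)² + 1090(j870) + 518400] = ∠[-2.385e+05 + j9.483e+05] = 104.12°
∠H(j870) = −104.12° = -104.12°

-104.1°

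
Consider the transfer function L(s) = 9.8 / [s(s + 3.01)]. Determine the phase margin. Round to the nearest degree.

50°

Gain crossover: |L(jω)| = 1 at ω ≈ 2.5 rad/s.
∠L(j2.5) = −90° − arctan(2.5/3.01) ≈ -129.75°
PM = 180° + (-129.75°) = 50.25°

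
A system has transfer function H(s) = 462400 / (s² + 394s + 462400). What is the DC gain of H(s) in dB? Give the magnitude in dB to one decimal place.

0.0 dB

H(0) = 462400 / 462400 = 1
20 log₁₀(1) = 0.00 dB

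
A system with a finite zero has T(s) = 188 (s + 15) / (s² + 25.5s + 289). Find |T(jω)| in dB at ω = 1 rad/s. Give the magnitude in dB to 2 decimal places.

19.80 dB

|j1 + 15| = √(1² + 15²) = 15.03
|(j1)² + 25.5(j1) + 289| = |288 + j25.5| = 289.1
|T(j1)| = 188 × 15.03 / 289.1 = 9.7752
20 log₁₀(9.7752) = 19.802 dB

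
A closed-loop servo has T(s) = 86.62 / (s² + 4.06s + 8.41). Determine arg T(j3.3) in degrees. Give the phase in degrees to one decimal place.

∠[(j3.3)² + 4.06(j3.3) + 8.41] = ∠[-2.48 + j13.398] = 100.49°
∠T(j3.3) = −100.49° = -100.49°

-100.5°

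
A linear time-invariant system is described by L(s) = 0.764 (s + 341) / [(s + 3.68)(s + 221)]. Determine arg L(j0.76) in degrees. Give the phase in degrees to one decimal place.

-11.7 deg

∠(j0.76 + 341) = arctan(0.76/341) = 0.13°
∠(j0.76 + 3.68) = arctan(0.76/3.68) = 11.67°
∠(j0.76 + 221) = arctan(0.76/221) = 0.20°
∠L(j0.76) = 0.13° − (11.67° + 0.20°) = -11.74°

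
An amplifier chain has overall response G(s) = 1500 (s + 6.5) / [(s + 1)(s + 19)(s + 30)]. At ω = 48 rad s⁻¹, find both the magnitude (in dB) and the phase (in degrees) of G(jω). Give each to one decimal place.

|j48 + 6.5| = √(48² + 6.5²) = 48.44
|j48 + 1| = √(48² + 1²) = 48.01
|j48 + 19| = √(48² + 19²) = 51.62
|j48 + 30| = √(48² + 30²) = 56.6
|G(j48)| = 1500 × 48.44 / (48.01 × 51.62 × 56.6) = 0.5179
20 log₁₀(0.5179) = -5.72 dB
∠(j48 + 6.5) = arctan(48/6.5) = 82.29°
∠(j48 + 1) = arctan(48/1) = 88.81°
∠(j48 + 19) = arctan(48/19) = 68.40°
∠(j48 + 30) = arctan(48/30) = 57.99°
∠G(j48) = 82.29° − (88.81° + 68.40° + 57.99°) = -132.92°

|G| = -5.7 dB, ∠G = -132.9°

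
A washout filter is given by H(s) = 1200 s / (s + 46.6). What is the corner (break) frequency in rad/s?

The single real pole at s = −46.6 gives a corner at ω = 46.6 rad/s.

46.6 rad/s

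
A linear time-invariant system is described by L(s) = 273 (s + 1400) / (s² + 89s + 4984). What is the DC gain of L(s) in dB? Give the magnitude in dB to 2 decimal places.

L(0) = 273 × 1400 / 4984 = 76.685
20 log₁₀(76.685) = 37.694 dB

37.69 dB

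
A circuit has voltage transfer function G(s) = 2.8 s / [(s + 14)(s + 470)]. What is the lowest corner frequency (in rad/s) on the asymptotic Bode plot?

Break frequencies occur at each pole and zero magnitude: 14 rad/s, 470 rad/s.
The lowest is 14 rad/s.

14 rad/s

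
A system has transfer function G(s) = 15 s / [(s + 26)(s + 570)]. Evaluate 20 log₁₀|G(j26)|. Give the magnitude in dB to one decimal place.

|j26| = 26
|j26 + 26| = √(26² + 26²) = 36.77
|j26 + 570| = √(26² + 570²) = 570.6
|G(j26)| = 15 × 26 / (36.77 × 570.6) = 0.018589
20 log₁₀(0.018589) = -34.61 dB

-34.6 dB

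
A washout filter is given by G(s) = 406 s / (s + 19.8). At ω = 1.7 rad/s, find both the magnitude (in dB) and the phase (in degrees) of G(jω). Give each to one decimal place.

|G| = 30.8 dB, ∠G = 85.1 deg

|j1.7| = 1.7
|j1.7 + 19.8| = √(1.7² + 19.8²) = 19.87
|G(j1.7)| = 406 × 1.7 / 19.87 = 34.731
20 log₁₀(34.731) = 30.81 dB
∠(j1.7) = 90.00°
∠(j1.7 + 19.8) = arctan(1.7/19.8) = 4.91°
∠G(j1.7) = 90.00° − 4.91° = 85.09°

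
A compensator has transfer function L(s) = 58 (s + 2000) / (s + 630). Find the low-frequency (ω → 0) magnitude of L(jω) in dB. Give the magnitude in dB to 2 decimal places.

L(0) = 58 × 2000 / 630 = 184.13
20 log₁₀(184.13) = 45.302 dB

45.30 dB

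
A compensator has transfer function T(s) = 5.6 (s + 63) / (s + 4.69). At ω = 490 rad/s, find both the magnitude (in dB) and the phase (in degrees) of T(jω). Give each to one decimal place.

|T| = 15.0 dB, ∠T = -6.8 deg

|j490 + 63| = √(490² + 63²) = 494
|j490 + 4.69| = √(490² + 4.69²) = 490
|T(j490)| = 5.6 × 494 / 490 = 5.6458
20 log₁₀(5.6458) = 15.03 dB
∠(j490 + 63) = arctan(490/63) = 82.67°
∠(j490 + 4.69) = arctan(490/4.69) = 89.45°
∠T(j490) = 82.67° − 89.45° = -6.78°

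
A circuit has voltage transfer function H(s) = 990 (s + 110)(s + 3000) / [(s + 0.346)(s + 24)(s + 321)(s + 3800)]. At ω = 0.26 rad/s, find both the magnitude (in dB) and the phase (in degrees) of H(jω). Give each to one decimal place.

|j0.26 + 110| = √(0.26² + 110²) = 110
|j0.26 + 3000| = √(0.26² + 3000²) = 3000
|j0.26 + 0.346| = √(0.26² + 0.346²) = 0.4328
|j0.26 + 24| = √(0.26² + 24²) = 24
|j0.26 + 321| = √(0.26² + 321²) = 321
|j0.26 + 3800| = √(0.26² + 3800²) = 3800
|H(j0.26)| = 990 × 110 × 3000 / (0.4328 × 24 × 321 × 3800) = 25.783
20 log₁₀(25.783) = 28.23 dB
∠(j0.26 + 110) = arctan(0.26/110) = 0.14°
∠(j0.26 + 3000) = arctan(0.26/3000) = 0.00°
∠(j0.26 + 0.346) = arctan(0.26/0.346) = 36.92°
∠(j0.26 + 24) = arctan(0.26/24) = 0.62°
∠(j0.26 + 321) = arctan(0.26/321) = 0.05°
∠(j0.26 + 3800) = arctan(0.26/3800) = 0.00°
∠H(j0.26) = 0.14° + 0.00° − (36.92° + 0.62° + 0.05° + 0.00°) = -37.45°

|H| = 28.2 dB, ∠H = -37.5°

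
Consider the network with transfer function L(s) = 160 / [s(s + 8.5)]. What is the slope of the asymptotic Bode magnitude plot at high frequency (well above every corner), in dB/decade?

-40 dB/decade

With 0 zeros and 2 poles, the high-frequency asymptotic slope is 20 × (0 − 2) = -40 dB/decade.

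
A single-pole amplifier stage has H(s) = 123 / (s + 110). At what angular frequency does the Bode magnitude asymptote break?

110 rad/sec

The single real pole at s = −110 gives a corner at ω = 110 rad/sec.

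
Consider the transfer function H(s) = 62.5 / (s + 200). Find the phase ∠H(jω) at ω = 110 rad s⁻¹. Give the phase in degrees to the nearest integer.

-29°

∠(j110 + 200) = arctan(110/200) = 28.81°
∠H(j110) = −28.81° = -28.81°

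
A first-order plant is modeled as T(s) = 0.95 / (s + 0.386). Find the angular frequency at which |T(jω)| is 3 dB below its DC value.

0.386 rad s⁻¹

For a single-pole low-pass, the −3 dB point is at the pole: ω = 0.386 rad s⁻¹.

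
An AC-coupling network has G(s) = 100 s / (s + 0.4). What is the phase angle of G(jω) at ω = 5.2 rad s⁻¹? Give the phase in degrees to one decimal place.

4.4°

∠(j5.2) = 90.00°
∠(j5.2 + 0.4) = arctan(5.2/0.4) = 85.60°
∠G(j5.2) = 90.00° − 85.60° = 4.40°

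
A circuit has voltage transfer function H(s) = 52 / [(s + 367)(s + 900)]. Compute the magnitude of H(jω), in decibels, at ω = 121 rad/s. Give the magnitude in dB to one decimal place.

-76.6 dB

|j121 + 367| = √(121² + 367²) = 386.4
|j121 + 900| = √(121² + 900²) = 908.1
|H(j121)| = 52 / (386.4 × 908.1) = 0.00014818
20 log₁₀(0.00014818) = -76.58 dB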